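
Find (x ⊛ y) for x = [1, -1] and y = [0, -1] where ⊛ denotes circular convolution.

(x ⊛ y)[n] = Σ(m=0 to 1) x[m] · y[(n-m) mod 2]

Computing each output sample:
(x ⊛ y)[0] = 1
(x ⊛ y)[1] = -1

x ⊛ y = [1, -1]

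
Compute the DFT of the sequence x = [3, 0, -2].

X[k] = Σ(n=0 to 2) x[n] · ω_3^(nk)
where ω_3 = e^(-2πi/3)

Computing each X[k]:
X[0] = 1
X[1] = 4.0000-1.7321i
X[2] = 4.0000+1.7321i

X = [1, 4.0000-1.7321i, 4.0000+1.7321i]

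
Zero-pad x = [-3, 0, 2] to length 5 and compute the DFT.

Original 3-point DFT: [-1, -4.0000+1.7321i, -4.0000-1.7321i]
Zero-padded 5-point DFT provides frequency interpolation.

DFT_5([x, 0, ...]) = [-1, -4.6180-1.1756i, -2.3820+1.9021i, -2.3820-1.9021i, -4.6180+1.1756i]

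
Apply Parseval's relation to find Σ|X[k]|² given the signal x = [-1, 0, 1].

Parseval: Σ|x[n]|² = (1/N)Σ|X[k]|², so Σ|X[k]|² = N·Σ|x[n]|² = 3·2.0000

Σ|X[k]|² = N·Σ|x[n]|² = 3·2.0000 = 6.0000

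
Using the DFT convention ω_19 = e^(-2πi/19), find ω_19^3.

ω_19^3 = e^(-2πi·3/19)
= cos(-2π·3/19) + i·sin(-2π·3/19)
= cos(-6π/19) + i·sin(-6π/19)

ω_19^3 = cos(-6π/19) + i·sin(-6π/19) = 0.5469-0.8372i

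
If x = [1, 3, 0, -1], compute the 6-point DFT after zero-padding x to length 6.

Original 4-point DFT: [3, 1-4i, -1, 1+4i]
Zero-padded 6-point DFT provides frequency interpolation.

DFT_6([x, 0, ...]) = [3, 3.5000-2.5981i, -1.5000-2.5981i, -1, -1.5000+2.5981i, 3.5000+2.5981i]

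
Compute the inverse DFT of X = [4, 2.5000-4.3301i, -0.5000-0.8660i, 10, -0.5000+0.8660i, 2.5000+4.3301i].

x[n] = (1/6) Σ(k=0 to 5) X[k] · e^(2πikn/6)

Computing each x[n]:
x[0] = 3
x[1] = 1
x[2] = 3
x[3] = -2
x[4] = 1
x[5] = -2

x = [3, 1, 3, -2, 1, -2]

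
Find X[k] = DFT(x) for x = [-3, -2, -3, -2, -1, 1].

X[k] = Σ(n=0 to 5) x[n] · ω_6^(nk)
where ω_6 = e^(-2πi/6)

Computing each X[k]:
X[0] = -10
X[1] = 0.5000+4.3301i
X[2] = -2.5000+0.8660i
X[3] = -4
X[4] = -2.5000-0.8660i
X[5] = 0.5000-4.3301i

X = [-10, 0.5000+4.3301i, -2.5000+0.8660i, -4, -2.5000-0.8660i, 0.5000-4.3301i]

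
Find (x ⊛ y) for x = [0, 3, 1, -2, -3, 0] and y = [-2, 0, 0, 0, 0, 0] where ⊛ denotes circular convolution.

(x ⊛ y)[n] = Σ(m=0 to 5) x[m] · y[(n-m) mod 6]

Computing each output sample:
(x ⊛ y)[0] = 0
(x ⊛ y)[1] = -6
(x ⊛ y)[2] = -2
(x ⊛ y)[3] = 4
(x ⊛ y)[4] = 6
(x ⊛ y)[5] = 0

x ⊛ y = [0, -6, -2, 4, 6, 0]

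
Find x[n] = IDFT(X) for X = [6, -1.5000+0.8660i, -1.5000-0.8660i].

x[n] = (1/3) Σ(k=0 to 2) X[k] · e^(2πikn/3)

Computing each x[n]:
x[0] = 1
x[1] = 2
x[2] = 3

x = [1, 2, 3]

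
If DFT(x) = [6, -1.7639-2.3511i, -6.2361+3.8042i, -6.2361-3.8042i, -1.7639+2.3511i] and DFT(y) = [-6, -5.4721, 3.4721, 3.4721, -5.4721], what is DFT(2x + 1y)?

By linearity: DFT(2x + 1y) = 2·DFT(x) + 1·DFT(y)
= 2·[6, -1.7639-2.3511i, -6.2361+3.8042i, -6.2361-3.8042i, -1.7639+2.3511i] + 1·[-6, -5.4721, 3.4721, 3.4721, -5.4721]

Computing element-wise:
Z[0] = 2·(6) + 1·(-6) = 6
Z[1] = 2·(-1.7639-2.3511i) + 1·(-5.4721) = -8.9999-4.7022i
Z[2] = 2·(-6.2361+3.8042i) + 1·(3.4721) = -9.0001+7.6084i
Z[3] = 2·(-6.2361-3.8042i) + 1·(3.4721) = -9.0001-7.6084i
Z[4] = 2·(-1.7639+2.3511i) + 1·(-5.4721) = -8.9999+4.7022i

DFT(2x + 1y) = 2·X + 1·Y = [6, -8.9999-4.7022i, -9.0001+7.6084i, -9.0001-7.6084i, -8.9999+4.7022i]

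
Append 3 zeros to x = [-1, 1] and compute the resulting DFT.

Original 2-point DFT: [0, -2]
Zero-padded 5-point DFT provides frequency interpolation.

DFT_5([x, 0, ...]) = [0, -0.6910-0.9511i, -1.8090-0.5878i, -1.8090+0.5878i, -0.6910+0.9511i]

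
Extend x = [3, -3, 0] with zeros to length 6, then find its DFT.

Original 3-point DFT: [0, 4.5000+2.5981i, 4.5000-2.5981i]
Zero-padded 6-point DFT provides frequency interpolation.

DFT_6([x, 0, ...]) = [0, 1.5000+2.5981i, 4.5000+2.5981i, 6, 4.5000-2.5981i, 1.5000-2.5981i]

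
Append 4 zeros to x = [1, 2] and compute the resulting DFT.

Original 2-point DFT: [3, -1]
Zero-padded 6-point DFT provides frequency interpolation.

DFT_6([x, 0, ...]) = [3, 2.0000-1.7321i, -1.7321i, -1, 1.7321i, 2.0000+1.7321i]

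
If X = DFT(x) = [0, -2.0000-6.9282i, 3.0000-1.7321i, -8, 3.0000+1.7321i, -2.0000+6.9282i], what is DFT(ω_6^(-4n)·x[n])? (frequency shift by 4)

Modulation property: DFT(ω_6^(-4n)·x[n]) = X[(k-4) mod 6], so circularly shift X by 4 positions.

X[k-4] = [3.0000-1.7321i, -8, 3.0000+1.7321i, -2.0000+6.9282i, 0, -2.0000-6.9282i]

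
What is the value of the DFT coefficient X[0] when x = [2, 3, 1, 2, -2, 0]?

X[0] = Σ(n=0 to 5) x[n] · ω_6^0 = Σ x[n]
= (2) + (3) + (1) + (2) + (-2) + (0)

X[0] = 6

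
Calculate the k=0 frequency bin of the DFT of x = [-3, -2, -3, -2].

X[0] = Σ(n=0 to 3) x[n] · ω_4^0 = Σ x[n]
= (-3) + (-2) + (-3) + (-2)

X[0] = -10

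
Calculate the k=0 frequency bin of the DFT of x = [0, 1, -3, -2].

X[0] = Σ(n=0 to 3) x[n] · ω_4^0 = Σ x[n]
= (0) + (1) + (-3) + (-2)

X[0] = -4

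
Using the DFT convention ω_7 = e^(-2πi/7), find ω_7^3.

ω_7^3 = e^(-2πi·3/7)
= cos(-2π·3/7) + i·sin(-2π·3/7)
= cos(-6π/7) + i·sin(-6π/7)

ω_7^3 = cos(-6π/7) + i·sin(-6π/7) = -0.9010-0.4339i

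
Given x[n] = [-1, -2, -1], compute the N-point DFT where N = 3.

X[k] = Σ(n=0 to 2) x[n] · ω_3^(nk)
where ω_3 = e^(-2πi/3)

Computing each X[k]:
X[0] = -4
X[1] = 0.5000+0.8660i
X[2] = 0.5000-0.8660i

X = [-4, 0.5000+0.8660i, 0.5000-0.8660i]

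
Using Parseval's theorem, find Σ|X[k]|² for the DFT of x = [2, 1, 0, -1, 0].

Parseval: Σ|x[n]|² = (1/N)Σ|X[k]|², so Σ|X[k]|² = N·Σ|x[n]|² = 5·6.0000

Σ|X[k]|² = N·Σ|x[n]|² = 5·6.0000 = 30.0000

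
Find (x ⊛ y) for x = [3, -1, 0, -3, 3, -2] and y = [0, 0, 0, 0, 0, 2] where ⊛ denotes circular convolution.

(x ⊛ y)[n] = Σ(m=0 to 5) x[m] · y[(n-m) mod 6]

Computing each output sample:
(x ⊛ y)[0] = -2
(x ⊛ y)[1] = 0
(x ⊛ y)[2] = -6
(x ⊛ y)[3] = 6
(x ⊛ y)[4] = -4
(x ⊛ y)[5] = 6

x ⊛ y = [-2, 0, -6, 6, -4, 6]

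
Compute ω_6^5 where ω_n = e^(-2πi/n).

ω_6^5 = e^(-2πi·5/6)
= cos(-2π·5/6) + i·sin(-2π·5/6)
= cos(-10π/6) + i·sin(-10π/6)

ω_6^5 = cos(-10π/6) + i·sin(-10π/6) = 0.5000+0.8660i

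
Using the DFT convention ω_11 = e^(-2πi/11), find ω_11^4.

ω_11^4 = e^(-2πi·4/11)
= cos(-2π·4/11) + i·sin(-2π·4/11)
= cos(-8π/11) + i·sin(-8π/11)

ω_11^4 = cos(-8π/11) + i·sin(-8π/11) = -0.6549-0.7557i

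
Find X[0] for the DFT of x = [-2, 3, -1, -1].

X[0] = Σ(n=0 to 3) x[n] · ω_4^0 = Σ x[n]
= (-2) + (3) + (-1) + (-1)

X[0] = -1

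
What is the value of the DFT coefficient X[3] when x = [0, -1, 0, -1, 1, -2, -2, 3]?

X[3] = Σ(n=0 to 7) x[n] · ω_8^(3n) where ω_8 = e^(-2πi/8)
= (0)·ω_8^0 + (-1)·ω_8^3 + (0)·ω_8^6 + (-1)·ω_8^9 + (1)·ω_8^12 + (-2)·ω_8^15 + (-2)·ω_8^18 + (3)·ω_8^21

X[3] = -4.5355+4.1213i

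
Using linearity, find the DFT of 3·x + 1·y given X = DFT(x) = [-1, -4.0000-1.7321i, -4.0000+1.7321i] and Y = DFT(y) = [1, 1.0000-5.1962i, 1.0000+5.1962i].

By linearity: DFT(3x + 1y) = 3·DFT(x) + 1·DFT(y)
= 3·[-1, -4.0000-1.7321i, -4.0000+1.7321i] + 1·[1, 1.0000-5.1962i, 1.0000+5.1962i]

Computing element-wise:
Z[0] = 3·(-1) + 1·(1) = -2
Z[1] = 3·(-4.0000-1.7321i) + 1·(1.0000-5.1962i) = -11.0000-10.3925i
Z[2] = 3·(-4.0000+1.7321i) + 1·(1.0000+5.1962i) = -11.0000+10.3925i

DFT(3x + 1y) = 3·X + 1·Y = [-2, -11.0000-10.3925i, -11.0000+10.3925i]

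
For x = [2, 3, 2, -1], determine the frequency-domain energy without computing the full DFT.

Parseval: Σ|x[n]|² = (1/N)Σ|X[k]|², so Σ|X[k]|² = N·Σ|x[n]|² = 4·18.0000

Σ|X[k]|² = N·Σ|x[n]|² = 4·18.0000 = 72.0000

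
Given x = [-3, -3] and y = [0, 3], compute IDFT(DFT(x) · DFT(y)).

(x ⊛ y)[n] = Σ(m=0 to 1) x[m] · y[(n-m) mod 2]

Computing each output sample:
(x ⊛ y)[0] = -9
(x ⊛ y)[1] = -9

x ⊛ y = [-9, -9]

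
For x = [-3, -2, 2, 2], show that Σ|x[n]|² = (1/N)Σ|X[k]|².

Time domain:
Σ|x[n]|² = |-3|² + |-2|² + |2|² + |2|² = 21.0000

Frequency domain:
(1/4)Σ|X[k]|² = (1/4)(|-1|² + |-5+4i|² + |-1|² + |-5-4i|²) = (1/4)·84.0000 = 21.0000

Both sides agree, confirming Parseval's theorem.

Σ|x[n]|² = (1/N)Σ|X[k]|² = 21.0000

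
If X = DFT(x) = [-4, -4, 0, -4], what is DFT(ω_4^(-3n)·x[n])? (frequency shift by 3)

Modulation property: DFT(ω_4^(-3n)·x[n]) = X[(k-3) mod 4], so circularly shift X by 3 positions.

X[k-3] = [-4, 0, -4, -4]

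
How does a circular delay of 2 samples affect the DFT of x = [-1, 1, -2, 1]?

Time shift by 2: X_shifted[k] = ω_4^(2k) · X[k]
Shifted x = [-2, 1, -1, 1]

DFT(x[n-2]) = [-1, -1, -5, -1]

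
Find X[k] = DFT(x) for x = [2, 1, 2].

X[k] = Σ(n=0 to 2) x[n] · ω_3^(nk)
where ω_3 = e^(-2πi/3)

Computing each X[k]:
X[0] = 5
X[1] = 0.5000+0.8660i
X[2] = 0.5000-0.8660i

X = [5, 0.5000+0.8660i, 0.5000-0.8660i]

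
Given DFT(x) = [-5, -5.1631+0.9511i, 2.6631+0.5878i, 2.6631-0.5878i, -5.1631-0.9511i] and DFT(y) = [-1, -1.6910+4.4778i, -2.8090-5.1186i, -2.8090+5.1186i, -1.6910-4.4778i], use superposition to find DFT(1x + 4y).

By linearity: DFT(1x + 4y) = 1·DFT(x) + 4·DFT(y)
= 1·[-5, -5.1631+0.9511i, 2.6631+0.5878i, 2.6631-0.5878i, -5.1631-0.9511i] + 4·[-1, -1.6910+4.4778i, -2.8090-5.1186i, -2.8090+5.1186i, -1.6910-4.4778i]

Computing element-wise:
Z[0] = 1·(-5) + 4·(-1) = -9
Z[1] = 1·(-5.1631+0.9511i) + 4·(-1.6910+4.4778i) = -11.9271+18.8623i
Z[2] = 1·(2.6631+0.5878i) + 4·(-2.8090-5.1186i) = -8.5729-19.8866i
Z[3] = 1·(2.6631-0.5878i) + 4·(-2.8090+5.1186i) = -8.5729+19.8866i
Z[4] = 1·(-5.1631-0.9511i) + 4·(-1.6910-4.4778i) = -11.9271-18.8623i

DFT(1x + 4y) = 1·X + 4·Y = [-9, -11.9271+18.8623i, -8.5729-19.8866i, -8.5729+19.8866i, -11.9271-18.8623i]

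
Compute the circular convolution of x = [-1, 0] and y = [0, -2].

(x ⊛ y)[n] = Σ(m=0 to 1) x[m] · y[(n-m) mod 2]

Computing each output sample:
(x ⊛ y)[0] = 0
(x ⊛ y)[1] = 2

x ⊛ y = [0, 2]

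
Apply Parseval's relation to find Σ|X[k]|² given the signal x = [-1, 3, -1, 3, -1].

Parseval: Σ|x[n]|² = (1/N)Σ|X[k]|², so Σ|X[k]|² = N·Σ|x[n]|² = 5·21.0000

Σ|X[k]|² = N·Σ|x[n]|² = 5·21.0000 = 105.0000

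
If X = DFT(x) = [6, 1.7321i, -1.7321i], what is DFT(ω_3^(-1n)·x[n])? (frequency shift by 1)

Modulation property: DFT(ω_3^(-1n)·x[n]) = X[(k-1) mod 3], so circularly shift X by 1 positions.

X[k-1] = [-1.7321i, 6, 1.7321i]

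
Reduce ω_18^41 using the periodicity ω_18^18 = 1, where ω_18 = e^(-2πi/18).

Since ω_18^18 = 1, powers reduce modulo 18.
41 mod 18 = 5
So ω_18^41 = ω_18^5 = e^(-2πi·5/18)

ω_18^41 = ω_18^5 = -0.1736-0.9848i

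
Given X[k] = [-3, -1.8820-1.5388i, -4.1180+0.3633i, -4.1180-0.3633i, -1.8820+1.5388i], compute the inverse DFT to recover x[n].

x[n] = (1/5) Σ(k=0 to 4) X[k] · e^(2πikn/5)

Computing each x[n]:
x[0] = -3
x[1] = 1
x[2] = 0
x[3] = -1
x[4] = 0

x = [-3, 1, 0, -1, 0]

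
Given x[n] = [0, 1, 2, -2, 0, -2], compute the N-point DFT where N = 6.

X[k] = Σ(n=0 to 5) x[n] · ω_6^(nk)
where ω_6 = e^(-2πi/6)

Computing each X[k]:
X[0] = -1
X[1] = 0.5000-4.3301i
X[2] = -2.5000-0.8660i
X[3] = 5
X[4] = -2.5000+0.8660i
X[5] = 0.5000+4.3301i

X = [-1, 0.5000-4.3301i, -2.5000-0.8660i, 5, -2.5000+0.8660i, 0.5000+4.3301i]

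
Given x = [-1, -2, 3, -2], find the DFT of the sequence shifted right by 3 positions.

Time shift by 3: X_shifted[k] = ω_4^(3k) · X[k]
Shifted x = [-2, 3, -2, -1]

DFT(x[n-3]) = [-2, -4i, -6, 4i]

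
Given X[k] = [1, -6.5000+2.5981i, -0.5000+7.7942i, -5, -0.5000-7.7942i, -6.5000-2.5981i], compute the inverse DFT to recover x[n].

x[n] = (1/6) Σ(k=0 to 5) X[k] · e^(2πikn/6)

Computing each x[n]:
x[0] = -3
x[1] = -3
x[2] = 2
x[3] = 3
x[4] = -1
x[5] = 3

x = [-3, -3, 2, 3, -1, 3]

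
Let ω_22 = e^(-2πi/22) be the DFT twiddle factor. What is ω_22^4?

ω_22^4 = e^(-2πi·4/22)
= cos(-2π·4/22) + i·sin(-2π·4/22)
= cos(-8π/22) + i·sin(-8π/22)

ω_22^4 = cos(-8π/22) + i·sin(-8π/22) = 0.4154-0.9096i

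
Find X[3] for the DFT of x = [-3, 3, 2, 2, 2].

X[3] = Σ(n=0 to 4) x[n] · ω_5^(3n) where ω_5 = e^(-2πi/5)
= (-3)·ω_5^0 + (3)·ω_5^3 + (2)·ω_5^6 + (2)·ω_5^9 + (2)·ω_5^12

X[3] = -5.8090+0.5878i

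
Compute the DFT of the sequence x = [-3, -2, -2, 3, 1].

X[k] = Σ(n=0 to 4) x[n] · ω_5^(nk)
where ω_5 = e^(-2πi/5)

Computing each X[k]:
X[0] = -3
X[1] = -4.1180+5.7921i
X[2] = -1.8820-2.9919i
X[3] = -1.8820+2.9919i
X[4] = -4.1180-5.7921i

X = [-3, -4.1180+5.7921i, -1.8820-2.9919i, -1.8820+2.9919i, -4.1180-5.7921i]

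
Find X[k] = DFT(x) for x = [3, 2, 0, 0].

X[k] = Σ(n=0 to 3) x[n] · ω_4^(nk)
where ω_4 = e^(-2πi/4)

Computing each X[k]:
X[0] = 5
X[1] = 3-2i
X[2] = 1
X[3] = 3+2i

X = [5, 3-2i, 1, 3+2i]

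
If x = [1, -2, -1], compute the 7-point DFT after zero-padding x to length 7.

Original 3-point DFT: [-2, 2.5000+0.8660i, 2.5000-0.8660i]
Zero-padded 7-point DFT provides frequency interpolation.

DFT_7([x, 0, ...]) = [-2, -0.0245+2.5386i, 2.3460+1.5160i, 2.1784+0.0859i, 2.1784-0.0859i, 2.3460-1.5160i, -0.0245-2.5386i]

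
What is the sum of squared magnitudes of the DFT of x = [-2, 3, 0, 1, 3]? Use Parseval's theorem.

Parseval: Σ|x[n]|² = (1/N)Σ|X[k]|², so Σ|X[k]|² = N·Σ|x[n]|² = 5·23.0000

Σ|X[k]|² = N·Σ|x[n]|² = 5·23.0000 = 115.0000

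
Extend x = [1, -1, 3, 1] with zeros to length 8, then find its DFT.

Original 4-point DFT: [4, -2+2i, 4, -2-2i]
Zero-padded 8-point DFT provides frequency interpolation.

DFT_8([x, 0, ...]) = [4, -0.4142-3.0000i, -2+2i, 2.4142+3.0000i, 4, 2.4142-3.0000i, -2-2i, -0.4142+3.0000i]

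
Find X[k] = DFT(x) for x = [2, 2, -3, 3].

X[k] = Σ(n=0 to 3) x[n] · ω_4^(nk)
where ω_4 = e^(-2πi/4)

Computing each X[k]:
X[0] = 4
X[1] = 5+1i
X[2] = -6
X[3] = 5-1i

X = [4, 5+1i, -6, 5-1i]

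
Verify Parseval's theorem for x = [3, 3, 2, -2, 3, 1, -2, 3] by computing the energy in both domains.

Time domain:
Σ|x[n]|² = |3|² + |3|² + |2|² + |-2|² + |3|² + |1|² + |-2|² + |3|² = 49.0000

Frequency domain:
(1/8)Σ|X[k]|² = (1/8)(|11|² + |4.9497-1.8787i|² + |6-3i|² + |-4.9497+6.1213i|² + |1|² + |-4.9497-6.1213i|² + |6+3i|² + |4.9497+1.8787i|²) = (1/8)·392.0000 = 49.0000

Both sides agree, confirming Parseval's theorem.

Σ|x[n]|² = (1/N)Σ|X[k]|² = 49.0000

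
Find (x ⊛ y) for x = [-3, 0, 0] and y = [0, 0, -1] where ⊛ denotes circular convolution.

(x ⊛ y)[n] = Σ(m=0 to 2) x[m] · y[(n-m) mod 3]

Computing each output sample:
(x ⊛ y)[0] = 0
(x ⊛ y)[1] = 0
(x ⊛ y)[2] = 3

x ⊛ y = [0, 0, 3]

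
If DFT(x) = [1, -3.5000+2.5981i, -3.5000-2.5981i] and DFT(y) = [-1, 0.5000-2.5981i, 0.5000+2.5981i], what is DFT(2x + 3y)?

By linearity: DFT(2x + 3y) = 2·DFT(x) + 3·DFT(y)
= 2·[1, -3.5000+2.5981i, -3.5000-2.5981i] + 3·[-1, 0.5000-2.5981i, 0.5000+2.5981i]

Computing element-wise:
Z[0] = 2·(1) + 3·(-1) = -1
Z[1] = 2·(-3.5000+2.5981i) + 3·(0.5000-2.5981i) = -5.5000-2.5981i
Z[2] = 2·(-3.5000-2.5981i) + 3·(0.5000+2.5981i) = -5.5000+2.5981i

DFT(2x + 3y) = 2·X + 3·Y = [-1, -5.5000-2.5981i, -5.5000+2.5981i]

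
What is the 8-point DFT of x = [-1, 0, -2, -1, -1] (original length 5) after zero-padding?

Original 5-point DFT: [-5, 1.1180-0.3633i, -1.1180-1.5388i, -1.1180+1.5388i, 1.1180+0.3633i]
Zero-padded 8-point DFT provides frequency interpolation.

DFT_8([x, 0, ...]) = [-5, 0.7071+2.7071i, -1i, -0.7071-1.2929i, -3, -0.7071+1.2929i, 1i, 0.7071-2.7071i]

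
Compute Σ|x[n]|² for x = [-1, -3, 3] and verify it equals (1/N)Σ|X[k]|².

Time domain:
Σ|x[n]|² = |-1|² + |-3|² + |3|² = 19.0000

Frequency domain:
(1/3)Σ|X[k]|² = (1/3)(|-1|² + |-1.0000+5.1962i|² + |-1.0000-5.1962i|²) = (1/3)·57.0000 = 19.0000

Both sides agree, confirming Parseval's theorem.

Σ|x[n]|² = (1/N)Σ|X[k]|² = 19.0000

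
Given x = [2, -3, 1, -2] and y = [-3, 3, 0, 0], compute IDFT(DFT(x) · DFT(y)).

(x ⊛ y)[n] = Σ(m=0 to 3) x[m] · y[(n-m) mod 4]

Computing each output sample:
(x ⊛ y)[0] = -12
(x ⊛ y)[1] = 15
(x ⊛ y)[2] = -12
(x ⊛ y)[3] = 9

x ⊛ y = [-12, 15, -12, 9]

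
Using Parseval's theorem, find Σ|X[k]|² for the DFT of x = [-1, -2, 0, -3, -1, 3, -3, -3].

Parseval: Σ|x[n]|² = (1/N)Σ|X[k]|², so Σ|X[k]|² = N·Σ|x[n]|² = 8·42.0000

Σ|X[k]|² = N·Σ|x[n]|² = 8·42.0000 = 336.0000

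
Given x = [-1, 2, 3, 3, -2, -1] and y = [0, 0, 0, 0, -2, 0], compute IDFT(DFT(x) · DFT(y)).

(x ⊛ y)[n] = Σ(m=0 to 5) x[m] · y[(n-m) mod 6]

Computing each output sample:
(x ⊛ y)[0] = -6
(x ⊛ y)[1] = -6
(x ⊛ y)[2] = 4
(x ⊛ y)[3] = 2
(x ⊛ y)[4] = 2
(x ⊛ y)[5] = -4

x ⊛ y = [-6, -6, 4, 2, 2, -4]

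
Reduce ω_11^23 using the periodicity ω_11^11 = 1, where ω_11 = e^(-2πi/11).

Since ω_11^11 = 1, powers reduce modulo 11.
23 mod 11 = 1
So ω_11^23 = ω_11^1 = e^(-2πi·1/11)

ω_11^23 = ω_11^1 = 0.8413-0.5406i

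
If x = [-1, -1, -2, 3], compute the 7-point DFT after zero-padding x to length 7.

Original 4-point DFT: [-1, 1+4i, -5, 1-4i]
Zero-padded 7-point DFT provides frequency interpolation.

DFT_7([x, 0, ...]) = [-1, -3.8814+1.4300i, 2.8949+2.4527i, -2.0136-4.0546i, -2.0136+4.0546i, 2.8949-2.4527i, -3.8814-1.4300i]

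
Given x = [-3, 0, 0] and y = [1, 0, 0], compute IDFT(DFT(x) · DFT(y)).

(x ⊛ y)[n] = Σ(m=0 to 2) x[m] · y[(n-m) mod 3]

Computing each output sample:
(x ⊛ y)[0] = -3
(x ⊛ y)[1] = 0
(x ⊛ y)[2] = 0

x ⊛ y = [-3, 0, 0]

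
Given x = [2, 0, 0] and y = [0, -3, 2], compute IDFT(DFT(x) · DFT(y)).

(x ⊛ y)[n] = Σ(m=0 to 2) x[m] · y[(n-m) mod 3]

Computing each output sample:
(x ⊛ y)[0] = 0
(x ⊛ y)[1] = -6
(x ⊛ y)[2] = 4

x ⊛ y = [0, -6, 4]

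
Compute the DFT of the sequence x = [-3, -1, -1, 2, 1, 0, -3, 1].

X[k] = Σ(n=0 to 7) x[n] · ω_8^(nk)
where ω_8 = e^(-2πi/8)

Computing each X[k]:
X[0] = -4
X[1] = -5.4142-2.0000i
X[2] = 2+4i
X[3] = -2.5858+2.0000i
X[4] = -8
X[5] = -2.5858-2.0000i
X[6] = 2-4i
X[7] = -5.4142+2.0000i

X = [-4, -5.4142-2.0000i, 2+4i, -2.5858+2.0000i, -8, -2.5858-2.0000i, 2-4i, -5.4142+2.0000i]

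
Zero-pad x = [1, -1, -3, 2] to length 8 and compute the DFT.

Original 4-point DFT: [-1, 4+3i, -3, 4-3i]
Zero-padded 8-point DFT provides frequency interpolation.

DFT_8([x, 0, ...]) = [-1, -1.1213+2.2929i, 4+3i, 3.1213-3.7071i, -3, 3.1213+3.7071i, 4-3i, -1.1213-2.2929i]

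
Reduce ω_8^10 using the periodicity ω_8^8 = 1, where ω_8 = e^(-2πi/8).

Since ω_8^8 = 1, powers reduce modulo 8.
10 mod 8 = 2
So ω_8^10 = ω_8^2 = e^(-2πi·2/8)

ω_8^10 = ω_8^2 = -1i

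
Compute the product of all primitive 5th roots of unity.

The primitive 5th roots of unity are ω_5^k for k coprime to 5: k ∈ {1, 2, 3, 4}
Their product equals the constant term of the cyclotomic polynomial Φ_5(x) up to sign.
For n ≥ 3, the product of all primitive nth roots of unity is 1. (For n=1 it is 1; for n=2 it is -1.)

1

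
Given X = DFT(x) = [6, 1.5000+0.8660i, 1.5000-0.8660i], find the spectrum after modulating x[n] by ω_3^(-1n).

Modulation property: DFT(ω_3^(-1n)·x[n]) = X[(k-1) mod 3], so circularly shift X by 1 positions.

X[k-1] = [1.5000-0.8660i, 6, 1.5000+0.8660i]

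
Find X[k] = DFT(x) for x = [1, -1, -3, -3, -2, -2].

X[k] = Σ(n=0 to 5) x[n] · ω_6^(nk)
where ω_6 = e^(-2πi/6)

Computing each X[k]:
X[0] = -10
X[1] = 5
X[2] = 2.0000-1.7321i
X[3] = 2
X[4] = 2.0000+1.7321i
X[5] = 5

X = [-10, 5, 2.0000-1.7321i, 2, 2.0000+1.7321i, 5]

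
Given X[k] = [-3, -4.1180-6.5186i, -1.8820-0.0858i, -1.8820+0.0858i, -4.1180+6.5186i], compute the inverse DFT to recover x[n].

x[n] = (1/5) Σ(k=0 to 4) X[k] · e^(2πikn/5)

Computing each x[n]:
x[0] = -3
x[1] = 2
x[2] = 2
x[3] = -1
x[4] = -3

x = [-3, 2, 2, -1, -3]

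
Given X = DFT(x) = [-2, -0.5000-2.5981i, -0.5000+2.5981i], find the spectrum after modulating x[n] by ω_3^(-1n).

Modulation property: DFT(ω_3^(-1n)·x[n]) = X[(k-1) mod 3], so circularly shift X by 1 positions.

X[k-1] = [-0.5000+2.5981i, -2, -0.5000-2.5981i]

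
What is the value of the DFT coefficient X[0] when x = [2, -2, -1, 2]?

X[0] = Σ(n=0 to 3) x[n] · ω_4^0 = Σ x[n]
= (2) + (-2) + (-1) + (2)

X[0] = 1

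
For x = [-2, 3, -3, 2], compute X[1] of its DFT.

X[1] = Σ(n=0 to 3) x[n] · ω_4^(1n) where ω_4 = e^(-2πi/4)
= (-2)·ω_4^0 + (3)·ω_4^1 + (-3)·ω_4^2 + (2)·ω_4^3

X[1] = 1-1i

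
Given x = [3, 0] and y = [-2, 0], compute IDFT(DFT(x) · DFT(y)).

(x ⊛ y)[n] = Σ(m=0 to 1) x[m] · y[(n-m) mod 2]

Computing each output sample:
(x ⊛ y)[0] = -6
(x ⊛ y)[1] = 0

x ⊛ y = [-6, 0]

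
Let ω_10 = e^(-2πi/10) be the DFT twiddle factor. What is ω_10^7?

ω_10^7 = e^(-2πi·7/10)
= cos(-2π·7/10) + i·sin(-2π·7/10)
= cos(-14π/10) + i·sin(-14π/10)

ω_10^7 = cos(-14π/10) + i·sin(-14π/10) = -0.3090+0.9511i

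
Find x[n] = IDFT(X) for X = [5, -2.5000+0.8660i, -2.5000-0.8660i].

x[n] = (1/3) Σ(k=0 to 2) X[k] · e^(2πikn/3)

Computing each x[n]:
x[0] = 0
x[1] = 2
x[2] = 3

x = [0, 2, 3]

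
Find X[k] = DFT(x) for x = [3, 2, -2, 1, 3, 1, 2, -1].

X[k] = Σ(n=0 to 7) x[n] · ω_8^(nk)
where ω_8 = e^(-2πi/8)

Computing each X[k]:
X[0] = 9
X[1] = -0.7071+1.8787i
X[2] = 6-3i
X[3] = 0.7071-6.1213i
X[4] = 3
X[5] = 0.7071+6.1213i
X[6] = 6+3i
X[7] = -0.7071-1.8787i

X = [9, -0.7071+1.8787i, 6-3i, 0.7071-6.1213i, 3, 0.7071+6.1213i, 6+3i, -0.7071-1.8787i]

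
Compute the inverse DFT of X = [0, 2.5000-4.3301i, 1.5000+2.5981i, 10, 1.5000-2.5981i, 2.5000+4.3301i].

x[n] = (1/6) Σ(k=0 to 5) X[k] · e^(2πikn/6)

Computing each x[n]:
x[0] = 3
x[1] = -1
x[2] = 3
x[3] = -2
x[4] = -1
x[5] = -2

x = [3, -1, 3, -2, -1, -2]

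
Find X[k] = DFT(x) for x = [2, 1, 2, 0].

X[k] = Σ(n=0 to 3) x[n] · ω_4^(nk)
where ω_4 = e^(-2πi/4)

Computing each X[k]:
X[0] = 5
X[1] = -1i
X[2] = 3
X[3] = 1i

X = [5, -1i, 3, 1i]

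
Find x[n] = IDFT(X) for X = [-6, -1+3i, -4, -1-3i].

x[n] = (1/4) Σ(k=0 to 3) X[k] · e^(2πikn/4)

Computing each x[n]:
x[0] = -3
x[1] = -2
x[2] = -2
x[3] = 1

x = [-3, -2, -2, 1]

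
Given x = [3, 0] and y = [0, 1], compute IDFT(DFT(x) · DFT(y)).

(x ⊛ y)[n] = Σ(m=0 to 1) x[m] · y[(n-m) mod 2]

Computing each output sample:
(x ⊛ y)[0] = 0
(x ⊛ y)[1] = 3

x ⊛ y = [0, 3]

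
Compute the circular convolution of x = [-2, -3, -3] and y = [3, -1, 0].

(x ⊛ y)[n] = Σ(m=0 to 2) x[m] · y[(n-m) mod 3]

Computing each output sample:
(x ⊛ y)[0] = -3
(x ⊛ y)[1] = -7
(x ⊛ y)[2] = -6

x ⊛ y = [-3, -7, -6]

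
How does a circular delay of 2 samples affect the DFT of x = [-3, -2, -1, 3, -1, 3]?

Time shift by 2: X_shifted[k] = ω_6^(2k) · X[k]
Shifted x = [-1, 3, -3, -2, -1, 3]

DFT(x[n-2]) = [-1, 6.0000+1.7321i, -4.0000-1.7321i, -9, -4.0000+1.7321i, 6.0000-1.7321i]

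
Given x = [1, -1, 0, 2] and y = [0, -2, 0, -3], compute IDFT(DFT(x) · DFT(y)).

(x ⊛ y)[n] = Σ(m=0 to 3) x[m] · y[(n-m) mod 4]

Computing each output sample:
(x ⊛ y)[0] = -1
(x ⊛ y)[1] = -2
(x ⊛ y)[2] = -4
(x ⊛ y)[3] = -3

x ⊛ y = [-1, -2, -4, -3]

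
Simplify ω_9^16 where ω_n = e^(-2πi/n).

Since ω_9^9 = 1, powers reduce modulo 9.
16 mod 9 = 7
So ω_9^16 = ω_9^7 = e^(-2πi·7/9)

ω_9^16 = ω_9^7 = 0.1736+0.9848i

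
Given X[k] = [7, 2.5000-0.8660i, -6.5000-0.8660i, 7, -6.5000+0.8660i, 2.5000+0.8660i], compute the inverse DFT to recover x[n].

x[n] = (1/6) Σ(k=0 to 5) X[k] · e^(2πikn/6)

Computing each x[n]:
x[0] = 1
x[1] = 2
x[2] = 3
x[3] = -3
x[4] = 3
x[5] = 1

x = [1, 2, 3, -3, 3, 1]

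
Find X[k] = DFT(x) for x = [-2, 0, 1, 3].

X[k] = Σ(n=0 to 3) x[n] · ω_4^(nk)
where ω_4 = e^(-2πi/4)

Computing each X[k]:
X[0] = 2
X[1] = -3+3i
X[2] = -4
X[3] = -3-3i

X = [2, -3+3i, -4, -3-3i]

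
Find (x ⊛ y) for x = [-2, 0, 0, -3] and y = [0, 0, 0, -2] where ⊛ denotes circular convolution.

(x ⊛ y)[n] = Σ(m=0 to 3) x[m] · y[(n-m) mod 4]

Computing each output sample:
(x ⊛ y)[0] = 0
(x ⊛ y)[1] = 0
(x ⊛ y)[2] = 6
(x ⊛ y)[3] = 4

x ⊛ y = [0, 0, 6, 4]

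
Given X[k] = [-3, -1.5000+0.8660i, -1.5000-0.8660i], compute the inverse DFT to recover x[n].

x[n] = (1/3) Σ(k=0 to 2) X[k] · e^(2πikn/3)

Computing each x[n]:
x[0] = -2
x[1] = -1
x[2] = 0

x = [-2, -1, 0]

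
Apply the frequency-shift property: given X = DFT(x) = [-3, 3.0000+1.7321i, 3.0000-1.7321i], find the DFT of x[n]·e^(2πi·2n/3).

Modulation property: DFT(ω_3^(-2n)·x[n]) = X[(k-2) mod 3], so circularly shift X by 2 positions.

X[k-2] = [3.0000+1.7321i, 3.0000-1.7321i, -3]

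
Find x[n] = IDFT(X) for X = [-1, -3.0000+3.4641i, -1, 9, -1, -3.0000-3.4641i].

x[n] = (1/6) Σ(k=0 to 5) X[k] · e^(2πikn/6)

Computing each x[n]:
x[0] = 0
x[1] = -3
x[2] = 1
x[3] = -1
x[4] = 3
x[5] = -1

x = [0, -3, 1, -1, 3, -1]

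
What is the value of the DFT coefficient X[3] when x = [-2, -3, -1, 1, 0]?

X[3] = Σ(n=0 to 4) x[n] · ω_5^(3n) where ω_5 = e^(-2πi/5)
= (-2)·ω_5^0 + (-3)·ω_5^3 + (-1)·ω_5^6 + (1)·ω_5^9 + (0)·ω_5^12

X[3] = 0.4271+0.1388i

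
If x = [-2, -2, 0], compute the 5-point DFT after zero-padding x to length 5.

Original 3-point DFT: [-4, -1.0000+1.7321i, -1.0000-1.7321i]
Zero-padded 5-point DFT provides frequency interpolation.

DFT_5([x, 0, ...]) = [-4, -2.6180+1.9021i, -0.3820+1.1756i, -0.3820-1.1756i, -2.6180-1.9021i]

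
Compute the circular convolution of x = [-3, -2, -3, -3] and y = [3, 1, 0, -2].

(x ⊛ y)[n] = Σ(m=0 to 3) x[m] · y[(n-m) mod 4]

Computing each output sample:
(x ⊛ y)[0] = -8
(x ⊛ y)[1] = -3
(x ⊛ y)[2] = -5
(x ⊛ y)[3] = -6

x ⊛ y = [-8, -3, -5, -6]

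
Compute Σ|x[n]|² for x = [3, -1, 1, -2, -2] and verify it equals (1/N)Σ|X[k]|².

Time domain:
Σ|x[n]|² = |3|² + |-1|² + |1|² + |-2|² + |-2|² = 19.0000

Frequency domain:
(1/5)Σ|X[k]|² = (1/5)(|-1|² + |2.8820-2.7144i|² + |5.1180+2.2654i|² + |5.1180-2.2654i|² + |2.8820+2.7144i|²) = (1/5)·95.0000 = 19.0000

Both sides agree, confirming Parseval's theorem.

Σ|x[n]|² = (1/N)Σ|X[k]|² = 19.0000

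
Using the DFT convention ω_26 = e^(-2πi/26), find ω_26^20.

ω_26^20 = e^(-2πi·20/26)
= cos(-2π·20/26) + i·sin(-2π·20/26)
= cos(-40π/26) + i·sin(-40π/26)

ω_26^20 = cos(-40π/26) + i·sin(-40π/26) = 0.1205+0.9927i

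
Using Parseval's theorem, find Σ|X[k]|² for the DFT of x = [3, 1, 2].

Parseval: Σ|x[n]|² = (1/N)Σ|X[k]|², so Σ|X[k]|² = N·Σ|x[n]|² = 3·14.0000

Σ|X[k]|² = N·Σ|x[n]|² = 3·14.0000 = 42.0000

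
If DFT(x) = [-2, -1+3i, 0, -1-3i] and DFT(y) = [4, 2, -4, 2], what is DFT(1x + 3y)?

By linearity: DFT(1x + 3y) = 1·DFT(x) + 3·DFT(y)
= 1·[-2, -1+3i, 0, -1-3i] + 3·[4, 2, -4, 2]

Computing element-wise:
Z[0] = 1·(-2) + 3·(4) = 10
Z[1] = 1·(-1+3i) + 3·(2) = 5+3i
Z[2] = 1·(0) + 3·(-4) = -12
Z[3] = 1·(-1-3i) + 3·(2) = 5-3i

DFT(1x + 3y) = 1·X + 3·Y = [10, 5+3i, -12, 5-3i]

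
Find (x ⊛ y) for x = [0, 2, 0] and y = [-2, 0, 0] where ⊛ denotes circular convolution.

(x ⊛ y)[n] = Σ(m=0 to 2) x[m] · y[(n-m) mod 3]

Computing each output sample:
(x ⊛ y)[0] = 0
(x ⊛ y)[1] = -4
(x ⊛ y)[2] = 0

x ⊛ y = [0, -4, 0]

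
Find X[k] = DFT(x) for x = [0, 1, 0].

X[k] = Σ(n=0 to 2) x[n] · ω_3^(nk)
where ω_3 = e^(-2πi/3)

Computing each X[k]:
X[0] = 1
X[1] = -0.5000-0.8660i
X[2] = -0.5000+0.8660i

X = [1, -0.5000-0.8660i, -0.5000+0.8660i]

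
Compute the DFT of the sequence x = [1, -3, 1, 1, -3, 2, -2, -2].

X[k] = Σ(n=0 to 7) x[n] · ω_8^(nk)
where ω_8 = e^(-2πi/8)

Computing each X[k]:
X[0] = -5
X[1] = -1.6569-1.5858i
X[2] = -1
X[3] = 9.6569+4.4142i
X[4] = -1
X[5] = 9.6569-4.4142i
X[6] = -1
X[7] = -1.6569+1.5858i

X = [-5, -1.6569-1.5858i, -1, 9.6569+4.4142i, -1, 9.6569-4.4142i, -1, -1.6569+1.5858i]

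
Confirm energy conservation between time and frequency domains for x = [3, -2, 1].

Time domain:
Σ|x[n]|² = |3|² + |-2|² + |1|² = 14.0000

Frequency domain:
(1/3)Σ|X[k]|² = (1/3)(|2|² + |3.5000+2.5981i|² + |3.5000-2.5981i|²) = (1/3)·42.0000 = 14.0000

Both sides agree, confirming Parseval's theorem.

Σ|x[n]|² = (1/N)Σ|X[k]|² = 14.0000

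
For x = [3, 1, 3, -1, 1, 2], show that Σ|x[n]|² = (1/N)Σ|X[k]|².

Time domain:
Σ|x[n]|² = |3|² + |1|² + |3|² + |-1|² + |1|² + |2|² = 25.0000

Frequency domain:
(1/6)Σ|X[k]|² = (1/6)(|9|² + |3.5000-0.8660i|² + |-1.5000+2.5981i|² + |5|² + |-1.5000-2.5981i|² + |3.5000+0.8660i|²) = (1/6)·150.0000 = 25.0000

Both sides agree, confirming Parseval's theorem.

Σ|x[n]|² = (1/N)Σ|X[k]|² = 25.0000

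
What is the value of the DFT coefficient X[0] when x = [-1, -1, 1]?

X[0] = Σ(n=0 to 2) x[n] · ω_3^0 = Σ x[n]
= (-1) + (-1) + (1)

X[0] = -1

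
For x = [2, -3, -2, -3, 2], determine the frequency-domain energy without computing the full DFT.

Parseval: Σ|x[n]|² = (1/N)Σ|X[k]|², so Σ|X[k]|² = N·Σ|x[n]|² = 5·30.0000

Σ|X[k]|² = N·Σ|x[n]|² = 5·30.0000 = 150.0000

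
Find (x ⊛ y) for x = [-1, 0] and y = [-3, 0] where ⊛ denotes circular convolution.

(x ⊛ y)[n] = Σ(m=0 to 1) x[m] · y[(n-m) mod 2]

Computing each output sample:
(x ⊛ y)[0] = 3
(x ⊛ y)[1] = 0

x ⊛ y = [3, 0]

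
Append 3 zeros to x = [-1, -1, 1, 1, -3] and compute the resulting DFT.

Original 5-point DFT: [-3, -3.8541-1.9021i, 2.8541-1.1756i, 2.8541+1.1756i, -3.8541+1.9021i]
Zero-padded 8-point DFT provides frequency interpolation.

DFT_8([x, 0, ...]) = [-3, 0.5858-1.0000i, -5+2i, 3.4142+1.0000i, -3, 3.4142-1.0000i, -5-2i, 0.5858+1.0000i]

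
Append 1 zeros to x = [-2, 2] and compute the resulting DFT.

Original 2-point DFT: [0, -4]
Zero-padded 3-point DFT provides frequency interpolation.

DFT_3([x, 0, ...]) = [0, -3.0000-1.7321i, -3.0000+1.7321i]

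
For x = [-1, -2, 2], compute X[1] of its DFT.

X[1] = Σ(n=0 to 2) x[n] · ω_3^(1n) where ω_3 = e^(-2πi/3)
= (-1)·ω_3^0 + (-2)·ω_3^1 + (2)·ω_3^2

X[1] = -1.0000+3.4641i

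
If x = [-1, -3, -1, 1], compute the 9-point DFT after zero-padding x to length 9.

Original 4-point DFT: [-4, 4i, 0, -4i]
Zero-padded 9-point DFT provides frequency interpolation.

DFT_9([x, 0, ...]) = [-4, -3.9718+2.0471i, -1.0813+4.1625i, 2.0000+1.7321i, 0.5530-0.4828i, 0.5530+0.4828i, 2.0000-1.7321i, -1.0813-4.1625i, -3.9718-2.0471i]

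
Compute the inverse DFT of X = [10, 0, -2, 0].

x[n] = (1/4) Σ(k=0 to 3) X[k] · e^(2πikn/4)

Computing each x[n]:
x[0] = 2
x[1] = 3
x[2] = 2
x[3] = 3

x = [2, 3, 2, 3]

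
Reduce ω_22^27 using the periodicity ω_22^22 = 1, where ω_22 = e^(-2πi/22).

Since ω_22^22 = 1, powers reduce modulo 22.
27 mod 22 = 5
So ω_22^27 = ω_22^5 = e^(-2πi·5/22)

ω_22^27 = ω_22^5 = 0.1423-0.9898i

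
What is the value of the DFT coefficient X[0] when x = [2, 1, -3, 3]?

X[0] = Σ(n=0 to 3) x[n] · ω_4^0 = Σ x[n]
= (2) + (1) + (-3) + (3)

X[0] = 3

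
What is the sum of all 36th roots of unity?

Sum of all nth roots of unity equals 0 for n > 1 (geometric series with r ≠ 1).

0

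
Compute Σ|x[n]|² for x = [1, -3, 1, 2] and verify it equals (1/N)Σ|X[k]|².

Time domain:
Σ|x[n]|² = |1|² + |-3|² + |1|² + |2|² = 15.0000

Frequency domain:
(1/4)Σ|X[k]|² = (1/4)(|1|² + |5i|² + |3|² + |-5i|²) = (1/4)·60.0000 = 15.0000

Both sides agree, confirming Parseval's theorem.

Σ|x[n]|² = (1/N)Σ|X[k]|² = 15.0000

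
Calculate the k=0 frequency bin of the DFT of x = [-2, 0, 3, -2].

X[0] = Σ(n=0 to 3) x[n] · ω_4^0 = Σ x[n]
= (-2) + (0) + (3) + (-2)

X[0] = -1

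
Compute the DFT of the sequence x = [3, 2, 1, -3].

X[k] = Σ(n=0 to 3) x[n] · ω_4^(nk)
where ω_4 = e^(-2πi/4)

Computing each X[k]:
X[0] = 3
X[1] = 2-5i
X[2] = 5
X[3] = 2+5i

X = [3, 2-5i, 5, 2+5i]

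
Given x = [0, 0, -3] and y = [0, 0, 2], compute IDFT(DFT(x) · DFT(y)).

(x ⊛ y)[n] = Σ(m=0 to 2) x[m] · y[(n-m) mod 3]

Computing each output sample:
(x ⊛ y)[0] = 0
(x ⊛ y)[1] = -6
(x ⊛ y)[2] = 0

x ⊛ y = [0, -6, 0]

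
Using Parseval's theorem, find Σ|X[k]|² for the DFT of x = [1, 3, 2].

Parseval: Σ|x[n]|² = (1/N)Σ|X[k]|², so Σ|X[k]|² = N·Σ|x[n]|² = 3·14.0000

Σ|X[k]|² = N·Σ|x[n]|² = 3·14.0000 = 42.0000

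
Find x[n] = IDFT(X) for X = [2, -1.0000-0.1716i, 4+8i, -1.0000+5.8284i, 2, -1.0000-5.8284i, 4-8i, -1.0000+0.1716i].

x[n] = (1/8) Σ(k=0 to 7) X[k] · e^(2πikn/8)

Computing each x[n]:
x[0] = 1
x[1] = -3
x[2] = 1
x[3] = 1
x[4] = 2
x[5] = -1
x[6] = -2
x[7] = 3

x = [1, -3, 1, 1, 2, -1, -2, 3]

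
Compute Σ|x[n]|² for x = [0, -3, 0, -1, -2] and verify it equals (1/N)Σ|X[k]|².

Time domain:
Σ|x[n]|² = |0|² + |-3|² + |0|² + |-1|² + |-2|² = 14.0000

Frequency domain:
(1/5)Σ|X[k]|² = (1/5)(|-6|² + |-0.7361+0.3633i|² + |3.7361+1.5388i|² + |3.7361-1.5388i|² + |-0.7361-0.3633i|²) = (1/5)·70.0000 = 14.0000

Both sides agree, confirming Parseval's theorem.

Σ|x[n]|² = (1/N)Σ|X[k]|² = 14.0000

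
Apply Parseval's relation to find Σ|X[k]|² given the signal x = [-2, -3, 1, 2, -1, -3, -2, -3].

Parseval: Σ|x[n]|² = (1/N)Σ|X[k]|², so Σ|X[k]|² = N·Σ|x[n]|² = 8·41.0000

Σ|X[k]|² = N·Σ|x[n]|² = 8·41.0000 = 328.0000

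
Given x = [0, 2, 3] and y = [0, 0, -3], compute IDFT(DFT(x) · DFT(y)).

(x ⊛ y)[n] = Σ(m=0 to 2) x[m] · y[(n-m) mod 3]

Computing each output sample:
(x ⊛ y)[0] = -6
(x ⊛ y)[1] = -9
(x ⊛ y)[2] = 0

x ⊛ y = [-6, -9, 0]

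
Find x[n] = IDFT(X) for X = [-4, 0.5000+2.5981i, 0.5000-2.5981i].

x[n] = (1/3) Σ(k=0 to 2) X[k] · e^(2πikn/3)

Computing each x[n]:
x[0] = -1
x[1] = -3
x[2] = 0

x = [-1, -3, 0]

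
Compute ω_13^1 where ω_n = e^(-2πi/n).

ω_13^1 = e^(-2πi·1/13)
= cos(-2π·1/13) + i·sin(-2π·1/13)
= cos(-2π/13) + i·sin(-2π/13)

ω_13^1 = cos(-2π/13) + i·sin(-2π/13) = 0.8855-0.4647i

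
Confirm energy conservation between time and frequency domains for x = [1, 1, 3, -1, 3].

Time domain:
Σ|x[n]|² = |1|² + |1|² + |3|² + |-1|² + |3|² = 21.0000

Frequency domain:
(1/5)Σ|X[k]|² = (1/5)(|7|² + |0.6180-0.4490i|² + |-1.6180+4.9798i|² + |-1.6180-4.9798i|² + |0.6180+0.4490i|²) = (1/5)·105.0000 = 21.0000

Both sides agree, confirming Parseval's theorem.

Σ|x[n]|² = (1/N)Σ|X[k]|² = 21.0000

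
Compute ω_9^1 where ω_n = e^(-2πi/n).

ω_9^1 = e^(-2πi·1/9)
= cos(-2π·1/9) + i·sin(-2π·1/9)
= cos(-2π/9) + i·sin(-2π/9)

ω_9^1 = cos(-2π/9) + i·sin(-2π/9) = 0.7660-0.6428i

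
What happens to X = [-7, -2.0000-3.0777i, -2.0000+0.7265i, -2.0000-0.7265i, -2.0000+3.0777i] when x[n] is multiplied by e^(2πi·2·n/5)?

Modulation property: DFT(ω_5^(-2n)·x[n]) = X[(k-2) mod 5], so circularly shift X by 2 positions.

X[k-2] = [-2.0000-0.7265i, -2.0000+3.0777i, -7, -2.0000-3.0777i, -2.0000+0.7265i]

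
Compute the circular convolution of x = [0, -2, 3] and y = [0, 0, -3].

(x ⊛ y)[n] = Σ(m=0 to 2) x[m] · y[(n-m) mod 3]

Computing each output sample:
(x ⊛ y)[0] = 6
(x ⊛ y)[1] = -9
(x ⊛ y)[2] = 0

x ⊛ y = [6, -9, 0]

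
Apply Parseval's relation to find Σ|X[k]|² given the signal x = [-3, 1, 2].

Parseval: Σ|x[n]|² = (1/N)Σ|X[k]|², so Σ|X[k]|² = N·Σ|x[n]|² = 3·14.0000

Σ|X[k]|² = N·Σ|x[n]|² = 3·14.0000 = 42.0000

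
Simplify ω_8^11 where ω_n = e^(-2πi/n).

Since ω_8^8 = 1, powers reduce modulo 8.
11 mod 8 = 3
So ω_8^11 = ω_8^3 = e^(-2πi·3/8)

ω_8^11 = ω_8^3 = -0.7071-0.7071i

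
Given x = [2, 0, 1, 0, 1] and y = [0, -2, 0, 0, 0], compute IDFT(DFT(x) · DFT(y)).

(x ⊛ y)[n] = Σ(m=0 to 4) x[m] · y[(n-m) mod 5]

Computing each output sample:
(x ⊛ y)[0] = -2
(x ⊛ y)[1] = -4
(x ⊛ y)[2] = 0
(x ⊛ y)[3] = -2
(x ⊛ y)[4] = 0

x ⊛ y = [-2, -4, 0, -2, 0]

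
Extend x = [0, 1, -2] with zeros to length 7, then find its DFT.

Original 3-point DFT: [-1, 0.5000-2.5981i, 0.5000+2.5981i]
Zero-padded 7-point DFT provides frequency interpolation.

DFT_7([x, 0, ...]) = [-1, 1.0685+1.1680i, 1.5794-1.8427i, -2.1479-1.9975i, -2.1479+1.9975i, 1.5794+1.8427i, 1.0685-1.1680i]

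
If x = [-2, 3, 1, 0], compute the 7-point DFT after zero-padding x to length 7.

Original 4-point DFT: [2, -3-3i, -4, -3+3i]
Zero-padded 7-point DFT provides frequency interpolation.

DFT_7([x, 0, ...]) = [2, -0.3521-3.3204i, -3.5685-2.4909i, -4.0794-0.5198i, -4.0794+0.5198i, -3.5685+2.4909i, -0.3521+3.3204i]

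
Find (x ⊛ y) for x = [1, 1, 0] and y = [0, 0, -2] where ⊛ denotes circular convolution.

(x ⊛ y)[n] = Σ(m=0 to 2) x[m] · y[(n-m) mod 3]

Computing each output sample:
(x ⊛ y)[0] = -2
(x ⊛ y)[1] = 0
(x ⊛ y)[2] = -2

x ⊛ y = [-2, 0, -2]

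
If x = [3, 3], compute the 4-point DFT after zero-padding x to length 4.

Original 2-point DFT: [6, 0]
Zero-padded 4-point DFT provides frequency interpolation.

DFT_4([x, 0, ...]) = [6, 3-3i, 0, 3+3i]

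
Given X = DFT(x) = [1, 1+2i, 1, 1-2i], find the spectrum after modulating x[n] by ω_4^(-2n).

Modulation property: DFT(ω_4^(-2n)·x[n]) = X[(k-2) mod 4], so circularly shift X by 2 positions.

X[k-2] = [1, 1-2i, 1, 1+2i]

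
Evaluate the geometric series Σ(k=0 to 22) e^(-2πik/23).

Sum of all nth roots of unity equals 0 for n > 1 (geometric series with r ≠ 1).

0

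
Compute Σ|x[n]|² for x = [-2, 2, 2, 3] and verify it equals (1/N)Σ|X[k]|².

Time domain:
Σ|x[n]|² = |-2|² + |2|² + |2|² + |3|² = 21.0000

Frequency domain:
(1/4)Σ|X[k]|² = (1/4)(|5|² + |-4+1i|² + |-5|² + |-4-1i|²) = (1/4)·84.0000 = 21.0000

Both sides agree, confirming Parseval's theorem.

Σ|x[n]|² = (1/N)Σ|X[k]|² = 21.0000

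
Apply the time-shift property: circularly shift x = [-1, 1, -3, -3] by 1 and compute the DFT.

Time shift by 1: X_shifted[k] = ω_4^(1k) · X[k]
Shifted x = [-3, -1, 1, -3]

DFT(x[n-1]) = [-6, -4-2i, 2, -4+2i]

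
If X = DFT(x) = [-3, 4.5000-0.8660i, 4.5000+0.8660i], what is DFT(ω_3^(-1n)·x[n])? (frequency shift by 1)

Modulation property: DFT(ω_3^(-1n)·x[n]) = X[(k-1) mod 3], so circularly shift X by 1 positions.

X[k-1] = [4.5000+0.8660i, -3, 4.5000-0.8660i]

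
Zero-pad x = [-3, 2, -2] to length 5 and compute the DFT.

Original 3-point DFT: [-3, -3.0000-3.4641i, -3.0000+3.4641i]
Zero-padded 5-point DFT provides frequency interpolation.

DFT_5([x, 0, ...]) = [-3, -0.7639-0.7265i, -5.2361-3.0777i, -5.2361+3.0777i, -0.7639+0.7265i]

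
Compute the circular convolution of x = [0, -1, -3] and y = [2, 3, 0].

(x ⊛ y)[n] = Σ(m=0 to 2) x[m] · y[(n-m) mod 3]

Computing each output sample:
(x ⊛ y)[0] = -9
(x ⊛ y)[1] = -2
(x ⊛ y)[2] = -9

x ⊛ y = [-9, -2, -9]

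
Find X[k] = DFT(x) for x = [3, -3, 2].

X[k] = Σ(n=0 to 2) x[n] · ω_3^(nk)
where ω_3 = e^(-2πi/3)

Computing each X[k]:
X[0] = 2
X[1] = 3.5000+4.3301i
X[2] = 3.5000-4.3301i

X = [2, 3.5000+4.3301i, 3.5000-4.3301i]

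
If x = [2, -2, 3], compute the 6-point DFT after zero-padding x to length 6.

Original 3-point DFT: [3, 1.5000+4.3301i, 1.5000-4.3301i]
Zero-padded 6-point DFT provides frequency interpolation.

DFT_6([x, 0, ...]) = [3, -0.5000-0.8660i, 1.5000+4.3301i, 7, 1.5000-4.3301i, -0.5000+0.8660i]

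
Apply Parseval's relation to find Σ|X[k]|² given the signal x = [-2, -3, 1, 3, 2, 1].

Parseval: Σ|x[n]|² = (1/N)Σ|X[k]|², so Σ|X[k]|² = N·Σ|x[n]|² = 6·28.0000

Σ|X[k]|² = N·Σ|x[n]|² = 6·28.0000 = 168.0000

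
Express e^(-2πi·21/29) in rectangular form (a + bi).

ω_29^21 = e^(-2πi·21/29)
= cos(-2π·21/29) + i·sin(-2π·21/29)
= cos(-42π/29) + i·sin(-42π/29)

ω_29^21 = cos(-42π/29) + i·sin(-42π/29) = -0.1618+0.9868i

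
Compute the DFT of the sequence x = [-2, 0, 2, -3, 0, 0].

X[k] = Σ(n=0 to 5) x[n] · ω_6^(nk)
where ω_6 = e^(-2πi/6)

Computing each X[k]:
X[0] = -3
X[1] = -1.7321i
X[2] = -6.0000+1.7321i
X[3] = 3
X[4] = -6.0000-1.7321i
X[5] = 1.7321i

X = [-3, -1.7321i, -6.0000+1.7321i, 3, -6.0000-1.7321i, 1.7321i]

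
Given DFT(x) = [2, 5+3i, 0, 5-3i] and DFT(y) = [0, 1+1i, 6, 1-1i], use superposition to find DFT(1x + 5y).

By linearity: DFT(1x + 5y) = 1·DFT(x) + 5·DFT(y)
= 1·[2, 5+3i, 0, 5-3i] + 5·[0, 1+1i, 6, 1-1i]

Computing element-wise:
Z[0] = 1·(2) + 5·(0) = 2
Z[1] = 1·(5+3i) + 5·(1+1i) = 10+8i
Z[2] = 1·(0) + 5·(6) = 30
Z[3] = 1·(5-3i) + 5·(1-1i) = 10-8i

DFT(1x + 5y) = 1·X + 5·Y = [2, 10+8i, 30, 10-8i]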